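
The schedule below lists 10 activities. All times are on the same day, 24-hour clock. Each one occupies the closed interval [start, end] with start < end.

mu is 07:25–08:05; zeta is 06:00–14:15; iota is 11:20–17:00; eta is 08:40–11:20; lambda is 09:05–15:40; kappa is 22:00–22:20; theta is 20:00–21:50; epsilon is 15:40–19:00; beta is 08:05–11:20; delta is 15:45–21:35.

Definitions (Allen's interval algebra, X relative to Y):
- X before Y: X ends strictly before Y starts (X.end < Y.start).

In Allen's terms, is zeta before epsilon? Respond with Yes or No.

Yes

zeta = [06:00, 14:15], epsilon = [15:40, 19:00].
Actual relation of zeta to epsilon: before.
Asked whether 'before' holds → Yes.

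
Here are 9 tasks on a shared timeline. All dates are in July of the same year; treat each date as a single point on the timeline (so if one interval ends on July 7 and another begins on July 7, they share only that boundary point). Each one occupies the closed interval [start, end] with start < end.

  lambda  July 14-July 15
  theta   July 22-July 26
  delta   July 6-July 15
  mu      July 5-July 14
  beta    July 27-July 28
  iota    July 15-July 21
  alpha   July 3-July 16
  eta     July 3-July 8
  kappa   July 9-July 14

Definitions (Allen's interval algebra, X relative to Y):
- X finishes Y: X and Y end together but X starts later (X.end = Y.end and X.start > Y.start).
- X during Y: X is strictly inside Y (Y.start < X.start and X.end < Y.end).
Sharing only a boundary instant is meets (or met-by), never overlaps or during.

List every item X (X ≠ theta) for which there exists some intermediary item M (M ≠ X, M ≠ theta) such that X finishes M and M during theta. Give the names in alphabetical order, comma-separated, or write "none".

none

Target theta = [July 22, July 26].
Intermediaries M with M during theta: none.
Union: none.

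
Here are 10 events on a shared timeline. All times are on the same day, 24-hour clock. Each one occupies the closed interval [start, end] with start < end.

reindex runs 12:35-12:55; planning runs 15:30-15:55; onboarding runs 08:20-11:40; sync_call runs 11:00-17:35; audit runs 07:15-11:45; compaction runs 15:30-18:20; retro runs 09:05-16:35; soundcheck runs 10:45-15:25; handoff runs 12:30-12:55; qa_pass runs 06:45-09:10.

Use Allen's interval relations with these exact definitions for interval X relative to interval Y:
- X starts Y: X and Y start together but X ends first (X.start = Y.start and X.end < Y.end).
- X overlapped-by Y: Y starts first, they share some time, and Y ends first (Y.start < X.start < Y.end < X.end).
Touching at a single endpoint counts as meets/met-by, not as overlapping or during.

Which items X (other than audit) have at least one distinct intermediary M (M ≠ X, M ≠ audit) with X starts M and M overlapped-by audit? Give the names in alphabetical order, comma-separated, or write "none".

none

Target audit = [07:15, 11:45].
Intermediaries M with M overlapped-by audit: retro, soundcheck, sync_call.
Via retro — items with X starts retro: none.
Via soundcheck — items with X starts soundcheck: none.
Via sync_call — items with X starts sync_call: none.
Union: none.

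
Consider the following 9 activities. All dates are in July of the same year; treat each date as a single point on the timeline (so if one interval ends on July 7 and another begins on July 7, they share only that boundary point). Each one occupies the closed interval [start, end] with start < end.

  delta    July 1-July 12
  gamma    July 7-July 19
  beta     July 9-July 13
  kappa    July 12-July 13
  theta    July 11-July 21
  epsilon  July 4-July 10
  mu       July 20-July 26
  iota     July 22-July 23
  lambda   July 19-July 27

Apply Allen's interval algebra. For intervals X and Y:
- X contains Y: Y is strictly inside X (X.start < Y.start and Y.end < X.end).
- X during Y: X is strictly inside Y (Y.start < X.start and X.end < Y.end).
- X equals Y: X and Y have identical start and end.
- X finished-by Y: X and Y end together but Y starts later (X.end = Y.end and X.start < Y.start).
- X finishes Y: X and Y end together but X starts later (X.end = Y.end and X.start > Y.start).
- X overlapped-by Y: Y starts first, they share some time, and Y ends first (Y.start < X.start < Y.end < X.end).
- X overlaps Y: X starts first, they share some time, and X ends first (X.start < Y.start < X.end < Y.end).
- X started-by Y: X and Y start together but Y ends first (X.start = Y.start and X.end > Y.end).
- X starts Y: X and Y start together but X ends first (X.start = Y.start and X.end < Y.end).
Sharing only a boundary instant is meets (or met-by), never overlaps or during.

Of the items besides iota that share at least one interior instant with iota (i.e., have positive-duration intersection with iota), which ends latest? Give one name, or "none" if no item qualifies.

Target iota = [July 22, July 23].
beta [July 9, July 13] → before → excluded.
delta [July 1, July 12] → before → excluded.
epsilon [July 4, July 10] → before → excluded.
gamma [July 7, July 19] → before → excluded.
kappa [July 12, July 13] → before → excluded.
lambda [July 19, July 27] → contains → candidate.
mu [July 20, July 26] → contains → candidate.
theta [July 11, July 21] → before → excluded.
Among candidates, latest end is July 27 → lambda.

lambda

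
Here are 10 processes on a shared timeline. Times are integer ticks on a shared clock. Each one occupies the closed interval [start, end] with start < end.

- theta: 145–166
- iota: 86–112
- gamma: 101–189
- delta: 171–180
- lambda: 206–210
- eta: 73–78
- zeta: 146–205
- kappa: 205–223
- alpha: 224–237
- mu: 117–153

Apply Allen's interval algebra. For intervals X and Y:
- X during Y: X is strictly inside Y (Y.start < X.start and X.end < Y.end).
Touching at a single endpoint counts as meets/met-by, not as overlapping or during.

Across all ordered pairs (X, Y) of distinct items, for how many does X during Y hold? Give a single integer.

5

Checking all 90 ordered pairs for relation 'during'; matching pairs in alphabetical order:
(delta, gamma): delta during gamma ✓
(delta, zeta): delta during zeta ✓
(lambda, kappa): lambda during kappa ✓
(mu, gamma): mu during gamma ✓
(theta, gamma): theta during gamma ✓
Count: 5.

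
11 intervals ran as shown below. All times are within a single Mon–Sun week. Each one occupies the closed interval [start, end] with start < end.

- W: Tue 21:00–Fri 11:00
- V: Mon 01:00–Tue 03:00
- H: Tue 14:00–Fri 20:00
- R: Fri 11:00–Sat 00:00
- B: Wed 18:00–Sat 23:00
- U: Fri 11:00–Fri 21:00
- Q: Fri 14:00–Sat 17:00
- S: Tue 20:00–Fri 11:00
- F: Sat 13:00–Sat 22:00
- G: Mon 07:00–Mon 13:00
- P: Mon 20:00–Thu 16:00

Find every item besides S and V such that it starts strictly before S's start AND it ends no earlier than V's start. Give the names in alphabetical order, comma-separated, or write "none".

G, H, P

Conditions: its start is strictly before S's start (X.start < Tue 20:00) AND its end is no earlier than V's start (X.end >= Mon 01:00).
B: start Wed 18:00 < Tue 20:00? ✗; end Sat 23:00 >= Mon 01:00? ✓ → no.
F: start Sat 13:00 < Tue 20:00? ✗; end Sat 22:00 >= Mon 01:00? ✓ → no.
G: start Mon 07:00 < Tue 20:00? ✓; end Mon 13:00 >= Mon 01:00? ✓ → yes.
H: start Tue 14:00 < Tue 20:00? ✓; end Fri 20:00 >= Mon 01:00? ✓ → yes.
P: start Mon 20:00 < Tue 20:00? ✓; end Thu 16:00 >= Mon 01:00? ✓ → yes.
Q: start Fri 14:00 < Tue 20:00? ✗; end Sat 17:00 >= Mon 01:00? ✓ → no.
R: start Fri 11:00 < Tue 20:00? ✗; end Sat 00:00 >= Mon 01:00? ✓ → no.
U: start Fri 11:00 < Tue 20:00? ✗; end Fri 21:00 >= Mon 01:00? ✓ → no.
W: start Tue 21:00 < Tue 20:00? ✗; end Fri 11:00 >= Mon 01:00? ✓ → no.
Result: G, H, P.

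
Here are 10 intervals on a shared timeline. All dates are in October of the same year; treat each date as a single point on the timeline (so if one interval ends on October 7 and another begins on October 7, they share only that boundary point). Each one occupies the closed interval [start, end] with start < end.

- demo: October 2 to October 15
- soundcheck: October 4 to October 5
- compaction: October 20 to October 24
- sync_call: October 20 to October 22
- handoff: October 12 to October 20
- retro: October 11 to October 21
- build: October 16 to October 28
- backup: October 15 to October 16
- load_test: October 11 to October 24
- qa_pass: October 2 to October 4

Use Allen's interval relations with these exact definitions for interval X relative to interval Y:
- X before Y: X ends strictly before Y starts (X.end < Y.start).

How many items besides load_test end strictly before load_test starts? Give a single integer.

Target load_test = [October 11, October 24].
backup [October 15, October 16] → during → no.
build [October 16, October 28] → overlapped-by → no.
compaction [October 20, October 24] → finishes → no.
demo [October 2, October 15] → overlaps → no.
handoff [October 12, October 20] → during → no.
qa_pass [October 2, October 4] → before → counts.
retro [October 11, October 21] → starts → no.
soundcheck [October 4, October 5] → before → counts.
sync_call [October 20, October 22] → during → no.
Total: 2.

2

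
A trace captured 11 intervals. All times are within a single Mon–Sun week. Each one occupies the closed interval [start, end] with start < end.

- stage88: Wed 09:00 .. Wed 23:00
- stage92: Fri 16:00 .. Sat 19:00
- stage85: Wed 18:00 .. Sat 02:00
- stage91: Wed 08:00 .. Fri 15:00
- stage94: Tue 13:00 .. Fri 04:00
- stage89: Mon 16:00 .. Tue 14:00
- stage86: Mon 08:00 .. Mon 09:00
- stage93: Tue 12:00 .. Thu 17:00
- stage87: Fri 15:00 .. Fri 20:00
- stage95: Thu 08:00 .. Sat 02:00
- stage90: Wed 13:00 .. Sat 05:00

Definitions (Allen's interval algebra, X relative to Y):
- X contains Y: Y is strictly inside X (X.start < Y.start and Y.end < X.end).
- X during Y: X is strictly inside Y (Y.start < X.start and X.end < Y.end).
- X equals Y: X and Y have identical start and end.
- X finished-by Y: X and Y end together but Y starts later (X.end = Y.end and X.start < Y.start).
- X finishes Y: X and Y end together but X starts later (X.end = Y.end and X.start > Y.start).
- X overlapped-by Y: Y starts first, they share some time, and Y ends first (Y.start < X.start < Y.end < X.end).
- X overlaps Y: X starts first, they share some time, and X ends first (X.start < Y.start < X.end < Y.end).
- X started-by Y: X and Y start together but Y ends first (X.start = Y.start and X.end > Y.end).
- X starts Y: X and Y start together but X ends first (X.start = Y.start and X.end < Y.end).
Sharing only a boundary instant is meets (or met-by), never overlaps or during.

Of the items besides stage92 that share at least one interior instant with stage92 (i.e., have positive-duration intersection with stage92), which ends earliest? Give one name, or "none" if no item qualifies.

stage87

Target stage92 = [Fri 16:00, Sat 19:00].
stage85 [Wed 18:00, Sat 02:00] → overlaps → candidate.
stage86 [Mon 08:00, Mon 09:00] → before → excluded.
stage87 [Fri 15:00, Fri 20:00] → overlaps → candidate.
stage88 [Wed 09:00, Wed 23:00] → before → excluded.
stage89 [Mon 16:00, Tue 14:00] → before → excluded.
stage90 [Wed 13:00, Sat 05:00] → overlaps → candidate.
stage91 [Wed 08:00, Fri 15:00] → before → excluded.
stage93 [Tue 12:00, Thu 17:00] → before → excluded.
stage94 [Tue 13:00, Fri 04:00] → before → excluded.
stage95 [Thu 08:00, Sat 02:00] → overlaps → candidate.
Among candidates, earliest end is Fri 20:00 → stage87.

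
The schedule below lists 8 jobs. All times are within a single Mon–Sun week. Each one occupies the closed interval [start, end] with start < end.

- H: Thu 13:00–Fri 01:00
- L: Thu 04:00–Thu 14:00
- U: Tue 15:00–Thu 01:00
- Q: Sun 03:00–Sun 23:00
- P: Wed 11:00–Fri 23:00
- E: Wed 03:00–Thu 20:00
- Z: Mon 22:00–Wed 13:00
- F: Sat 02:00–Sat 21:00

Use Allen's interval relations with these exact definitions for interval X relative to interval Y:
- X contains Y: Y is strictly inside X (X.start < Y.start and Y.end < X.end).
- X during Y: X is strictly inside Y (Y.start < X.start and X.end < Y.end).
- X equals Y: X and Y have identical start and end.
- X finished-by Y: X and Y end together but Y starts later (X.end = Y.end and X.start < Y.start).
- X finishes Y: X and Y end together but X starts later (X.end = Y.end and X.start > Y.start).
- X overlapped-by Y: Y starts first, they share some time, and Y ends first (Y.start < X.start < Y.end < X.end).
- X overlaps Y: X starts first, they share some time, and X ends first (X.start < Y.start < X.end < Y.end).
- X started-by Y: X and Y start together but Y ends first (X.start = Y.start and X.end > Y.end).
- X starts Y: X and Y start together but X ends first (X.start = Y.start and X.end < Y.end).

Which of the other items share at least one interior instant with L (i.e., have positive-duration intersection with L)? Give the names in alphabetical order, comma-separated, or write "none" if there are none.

E, H, P

Target L = [Thu 04:00, Thu 14:00].
E [Wed 03:00, Thu 20:00] → contains → yes.
F [Sat 02:00, Sat 21:00] → after → no.
H [Thu 13:00, Fri 01:00] → overlapped-by → yes.
P [Wed 11:00, Fri 23:00] → contains → yes.
Q [Sun 03:00, Sun 23:00] → after → no.
U [Tue 15:00, Thu 01:00] → before → no.
Z [Mon 22:00, Wed 13:00] → before → no.
Result: E, H, P.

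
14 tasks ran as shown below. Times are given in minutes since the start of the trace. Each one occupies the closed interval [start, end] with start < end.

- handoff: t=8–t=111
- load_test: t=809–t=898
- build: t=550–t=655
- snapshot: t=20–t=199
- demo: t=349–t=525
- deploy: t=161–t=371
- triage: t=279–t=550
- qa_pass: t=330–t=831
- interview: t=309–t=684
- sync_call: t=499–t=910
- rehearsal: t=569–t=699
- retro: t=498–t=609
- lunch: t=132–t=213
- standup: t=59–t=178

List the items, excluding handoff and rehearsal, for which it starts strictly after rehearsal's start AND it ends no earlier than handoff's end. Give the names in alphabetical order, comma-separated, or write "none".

Conditions: its start is strictly after rehearsal's start (X.start > t=569) AND its end is no earlier than handoff's end (X.end >= t=111).
build: start t=550 > t=569? ✗; end t=655 >= t=111? ✓ → no.
demo: start t=349 > t=569? ✗; end t=525 >= t=111? ✓ → no.
deploy: start t=161 > t=569? ✗; end t=371 >= t=111? ✓ → no.
interview: start t=309 > t=569? ✗; end t=684 >= t=111? ✓ → no.
load_test: start t=809 > t=569? ✓; end t=898 >= t=111? ✓ → yes.
lunch: start t=132 > t=569? ✗; end t=213 >= t=111? ✓ → no.
qa_pass: start t=330 > t=569? ✗; end t=831 >= t=111? ✓ → no.
retro: start t=498 > t=569? ✗; end t=609 >= t=111? ✓ → no.
snapshot: start t=20 > t=569? ✗; end t=199 >= t=111? ✓ → no.
standup: start t=59 > t=569? ✗; end t=178 >= t=111? ✓ → no.
sync_call: start t=499 > t=569? ✗; end t=910 >= t=111? ✓ → no.
triage: start t=279 > t=569? ✗; end t=550 >= t=111? ✓ → no.
Result: load_test.

load_test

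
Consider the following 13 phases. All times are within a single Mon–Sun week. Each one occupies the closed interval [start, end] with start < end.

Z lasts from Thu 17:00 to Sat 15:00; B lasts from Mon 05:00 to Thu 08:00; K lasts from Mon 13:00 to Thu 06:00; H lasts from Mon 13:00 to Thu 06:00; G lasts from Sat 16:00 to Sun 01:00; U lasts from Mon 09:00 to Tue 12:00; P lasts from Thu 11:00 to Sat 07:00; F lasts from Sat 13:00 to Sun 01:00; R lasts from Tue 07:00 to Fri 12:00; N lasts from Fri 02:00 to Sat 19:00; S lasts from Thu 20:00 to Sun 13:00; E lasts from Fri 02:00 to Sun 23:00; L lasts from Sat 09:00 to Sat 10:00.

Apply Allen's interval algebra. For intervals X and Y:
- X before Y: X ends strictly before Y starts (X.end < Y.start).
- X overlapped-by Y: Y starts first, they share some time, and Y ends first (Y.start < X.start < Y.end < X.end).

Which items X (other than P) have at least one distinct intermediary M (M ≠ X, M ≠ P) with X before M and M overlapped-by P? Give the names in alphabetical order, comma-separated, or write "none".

B, H, K, U

Target P = [Thu 11:00, Sat 07:00].
Intermediaries M with M overlapped-by P: E, N, S, Z.
Via E — items with X before E: B, H, K, U.
Via N — items with X before N: B, H, K, U.
Via S — items with X before S: B, H, K, U.
Via Z — items with X before Z: B, H, K, U.
Union: B, H, K, U.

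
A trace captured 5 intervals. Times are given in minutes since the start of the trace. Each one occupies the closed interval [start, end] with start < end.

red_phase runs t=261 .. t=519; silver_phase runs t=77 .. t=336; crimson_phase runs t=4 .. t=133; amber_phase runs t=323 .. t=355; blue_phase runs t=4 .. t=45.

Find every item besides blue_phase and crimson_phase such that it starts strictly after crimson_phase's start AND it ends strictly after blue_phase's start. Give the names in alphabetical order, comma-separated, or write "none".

Conditions: its start is strictly after crimson_phase's start (X.start > t=4) AND its end is strictly after blue_phase's start (X.end > t=4).
amber_phase: start t=323 > t=4? ✓; end t=355 > t=4? ✓ → yes.
red_phase: start t=261 > t=4? ✓; end t=519 > t=4? ✓ → yes.
silver_phase: start t=77 > t=4? ✓; end t=336 > t=4? ✓ → yes.
Result: amber_phase, red_phase, silver_phase.

amber_phase, red_phase, silver_phase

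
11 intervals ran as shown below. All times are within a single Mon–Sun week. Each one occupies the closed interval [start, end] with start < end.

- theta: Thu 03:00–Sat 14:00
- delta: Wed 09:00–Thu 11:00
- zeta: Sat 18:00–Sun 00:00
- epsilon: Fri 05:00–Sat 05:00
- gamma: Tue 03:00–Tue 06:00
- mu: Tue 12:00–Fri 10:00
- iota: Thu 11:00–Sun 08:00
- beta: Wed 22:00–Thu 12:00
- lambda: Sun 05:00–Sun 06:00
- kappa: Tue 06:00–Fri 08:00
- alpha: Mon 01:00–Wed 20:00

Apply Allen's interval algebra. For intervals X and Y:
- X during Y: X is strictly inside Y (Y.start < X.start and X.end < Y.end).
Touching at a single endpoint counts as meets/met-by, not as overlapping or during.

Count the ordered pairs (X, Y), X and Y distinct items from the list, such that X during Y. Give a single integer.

9

Checking all 110 ordered pairs for relation 'during'; matching pairs in alphabetical order:
(beta, kappa): beta during kappa ✓
(beta, mu): beta during mu ✓
(delta, kappa): delta during kappa ✓
(delta, mu): delta during mu ✓
(epsilon, iota): epsilon during iota ✓
(epsilon, theta): epsilon during theta ✓
(gamma, alpha): gamma during alpha ✓
(lambda, iota): lambda during iota ✓
(zeta, iota): zeta during iota ✓
Count: 9.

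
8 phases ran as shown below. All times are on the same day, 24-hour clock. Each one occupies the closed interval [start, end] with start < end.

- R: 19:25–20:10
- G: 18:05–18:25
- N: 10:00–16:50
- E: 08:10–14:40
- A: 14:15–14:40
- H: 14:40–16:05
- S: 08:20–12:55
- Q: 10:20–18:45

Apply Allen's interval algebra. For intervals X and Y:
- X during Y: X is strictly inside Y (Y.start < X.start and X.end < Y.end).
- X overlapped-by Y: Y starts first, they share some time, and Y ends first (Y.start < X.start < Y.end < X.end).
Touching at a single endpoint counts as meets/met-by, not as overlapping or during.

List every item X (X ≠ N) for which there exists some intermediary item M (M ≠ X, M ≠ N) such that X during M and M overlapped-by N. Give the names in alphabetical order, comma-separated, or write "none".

Target N = [10:00, 16:50].
Intermediaries M with M overlapped-by N: Q.
Via Q — items with X during Q: A, G, H.
Union: A, G, H.

A, G, H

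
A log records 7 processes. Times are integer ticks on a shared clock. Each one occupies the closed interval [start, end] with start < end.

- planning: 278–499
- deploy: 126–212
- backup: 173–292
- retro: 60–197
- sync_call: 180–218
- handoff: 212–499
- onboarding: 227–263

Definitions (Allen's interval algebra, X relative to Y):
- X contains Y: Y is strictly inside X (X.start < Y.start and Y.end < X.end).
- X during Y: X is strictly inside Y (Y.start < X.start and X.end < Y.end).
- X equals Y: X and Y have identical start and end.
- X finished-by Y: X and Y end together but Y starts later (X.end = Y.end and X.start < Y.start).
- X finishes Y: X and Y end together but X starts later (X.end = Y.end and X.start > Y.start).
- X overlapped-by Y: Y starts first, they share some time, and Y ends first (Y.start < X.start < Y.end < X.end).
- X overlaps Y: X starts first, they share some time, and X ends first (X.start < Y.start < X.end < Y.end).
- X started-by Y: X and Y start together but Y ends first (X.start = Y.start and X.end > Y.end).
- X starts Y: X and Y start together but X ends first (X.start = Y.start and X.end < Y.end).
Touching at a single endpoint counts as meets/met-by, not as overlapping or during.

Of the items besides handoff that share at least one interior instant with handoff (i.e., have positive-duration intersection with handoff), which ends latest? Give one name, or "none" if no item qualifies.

Target handoff = [212, 499].
backup [173, 292] → overlaps → candidate.
deploy [126, 212] → meets → excluded.
onboarding [227, 263] → during → candidate.
planning [278, 499] → finishes → candidate.
retro [60, 197] → before → excluded.
sync_call [180, 218] → overlaps → candidate.
Among candidates, latest end is 499 → planning.

planning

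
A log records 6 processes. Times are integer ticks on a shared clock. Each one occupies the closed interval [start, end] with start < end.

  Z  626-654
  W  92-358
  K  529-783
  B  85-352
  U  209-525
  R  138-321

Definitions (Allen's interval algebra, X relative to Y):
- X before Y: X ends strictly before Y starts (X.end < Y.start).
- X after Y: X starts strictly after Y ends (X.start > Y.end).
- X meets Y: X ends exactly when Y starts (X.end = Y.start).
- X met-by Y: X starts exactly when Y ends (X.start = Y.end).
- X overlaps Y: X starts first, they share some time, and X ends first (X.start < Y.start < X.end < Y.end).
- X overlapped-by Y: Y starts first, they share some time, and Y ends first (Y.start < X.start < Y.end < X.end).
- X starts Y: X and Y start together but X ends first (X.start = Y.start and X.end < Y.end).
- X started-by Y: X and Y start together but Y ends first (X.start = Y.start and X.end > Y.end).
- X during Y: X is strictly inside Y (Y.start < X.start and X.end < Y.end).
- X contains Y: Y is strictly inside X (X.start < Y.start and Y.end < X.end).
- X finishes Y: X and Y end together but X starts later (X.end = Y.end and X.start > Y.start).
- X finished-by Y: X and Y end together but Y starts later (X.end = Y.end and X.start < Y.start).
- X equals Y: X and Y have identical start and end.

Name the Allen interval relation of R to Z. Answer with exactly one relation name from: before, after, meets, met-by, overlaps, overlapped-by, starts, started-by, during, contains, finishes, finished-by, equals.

R = [138, 321]; Z = [626, 654].
Compare endpoints: R.start < Z.start, R.start < Z.end, R.end < Z.start, R.end < Z.end.
That pattern is 'before'.

before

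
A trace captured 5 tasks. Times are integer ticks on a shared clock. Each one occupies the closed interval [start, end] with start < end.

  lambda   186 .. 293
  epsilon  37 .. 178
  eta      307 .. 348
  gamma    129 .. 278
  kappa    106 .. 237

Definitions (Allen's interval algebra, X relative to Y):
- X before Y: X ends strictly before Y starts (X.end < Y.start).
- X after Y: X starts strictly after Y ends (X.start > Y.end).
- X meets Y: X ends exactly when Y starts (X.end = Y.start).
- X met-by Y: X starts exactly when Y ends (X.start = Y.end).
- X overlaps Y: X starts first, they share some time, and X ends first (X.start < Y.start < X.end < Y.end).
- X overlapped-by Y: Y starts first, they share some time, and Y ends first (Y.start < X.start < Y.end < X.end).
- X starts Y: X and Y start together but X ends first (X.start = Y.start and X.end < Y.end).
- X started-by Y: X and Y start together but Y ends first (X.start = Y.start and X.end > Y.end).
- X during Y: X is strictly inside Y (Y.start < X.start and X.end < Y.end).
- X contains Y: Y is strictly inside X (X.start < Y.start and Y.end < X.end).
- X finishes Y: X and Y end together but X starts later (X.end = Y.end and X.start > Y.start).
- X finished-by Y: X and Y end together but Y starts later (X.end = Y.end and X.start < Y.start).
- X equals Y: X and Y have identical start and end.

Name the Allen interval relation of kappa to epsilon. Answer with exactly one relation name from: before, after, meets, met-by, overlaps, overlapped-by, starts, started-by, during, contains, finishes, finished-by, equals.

kappa = [106, 237]; epsilon = [37, 178].
Compare endpoints: kappa.start > epsilon.start, kappa.start < epsilon.end, kappa.end > epsilon.start, kappa.end > epsilon.end.
That pattern is 'overlapped-by'.

overlapped-by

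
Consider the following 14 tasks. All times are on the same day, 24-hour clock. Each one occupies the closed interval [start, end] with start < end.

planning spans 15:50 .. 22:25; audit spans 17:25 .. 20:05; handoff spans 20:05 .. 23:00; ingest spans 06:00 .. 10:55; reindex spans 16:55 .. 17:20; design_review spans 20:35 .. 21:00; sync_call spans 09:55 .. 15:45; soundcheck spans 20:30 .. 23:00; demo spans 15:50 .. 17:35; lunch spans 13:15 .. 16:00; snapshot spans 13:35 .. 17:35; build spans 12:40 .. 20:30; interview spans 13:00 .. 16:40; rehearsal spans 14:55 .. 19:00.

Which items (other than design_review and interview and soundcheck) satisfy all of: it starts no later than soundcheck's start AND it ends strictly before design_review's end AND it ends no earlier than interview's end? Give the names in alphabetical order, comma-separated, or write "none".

audit, build, demo, rehearsal, reindex, snapshot

Conditions: its start is no later than soundcheck's start (X.start <= 20:30) AND its end is strictly before design_review's end (X.end < 21:00) AND its end is no earlier than interview's end (X.end >= 16:40).
audit: start 17:25 <= 20:30? ✓; end 20:05 < 21:00? ✓; end 20:05 >= 16:40? ✓ → yes.
build: start 12:40 <= 20:30? ✓; end 20:30 < 21:00? ✓; end 20:30 >= 16:40? ✓ → yes.
demo: start 15:50 <= 20:30? ✓; end 17:35 < 21:00? ✓; end 17:35 >= 16:40? ✓ → yes.
handoff: start 20:05 <= 20:30? ✓; end 23:00 < 21:00? ✗; end 23:00 >= 16:40? ✓ → no.
ingest: start 06:00 <= 20:30? ✓; end 10:55 < 21:00? ✓; end 10:55 >= 16:40? ✗ → no.
lunch: start 13:15 <= 20:30? ✓; end 16:00 < 21:00? ✓; end 16:00 >= 16:40? ✗ → no.
planning: start 15:50 <= 20:30? ✓; end 22:25 < 21:00? ✗; end 22:25 >= 16:40? ✓ → no.
rehearsal: start 14:55 <= 20:30? ✓; end 19:00 < 21:00? ✓; end 19:00 >= 16:40? ✓ → yes.
reindex: start 16:55 <= 20:30? ✓; end 17:20 < 21:00? ✓; end 17:20 >= 16:40? ✓ → yes.
snapshot: start 13:35 <= 20:30? ✓; end 17:35 < 21:00? ✓; end 17:35 >= 16:40? ✓ → yes.
sync_call: start 09:55 <= 20:30? ✓; end 15:45 < 21:00? ✓; end 15:45 >= 16:40? ✗ → no.
Result: audit, build, demo, rehearsal, reindex, snapshot.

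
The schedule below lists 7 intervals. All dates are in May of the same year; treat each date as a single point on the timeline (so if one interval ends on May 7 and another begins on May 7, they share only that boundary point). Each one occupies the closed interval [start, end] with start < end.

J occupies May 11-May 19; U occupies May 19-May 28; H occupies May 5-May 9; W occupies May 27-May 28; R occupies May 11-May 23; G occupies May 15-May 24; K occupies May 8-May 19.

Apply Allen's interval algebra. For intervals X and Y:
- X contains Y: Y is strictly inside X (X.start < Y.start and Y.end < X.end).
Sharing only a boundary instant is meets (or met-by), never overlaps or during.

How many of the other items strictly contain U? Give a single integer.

0

Target U = [May 19, May 28].
G [May 15, May 24] → overlaps → no.
H [May 5, May 9] → before → no.
J [May 11, May 19] → meets → no.
K [May 8, May 19] → meets → no.
R [May 11, May 23] → overlaps → no.
W [May 27, May 28] → finishes → no.
Total: 0.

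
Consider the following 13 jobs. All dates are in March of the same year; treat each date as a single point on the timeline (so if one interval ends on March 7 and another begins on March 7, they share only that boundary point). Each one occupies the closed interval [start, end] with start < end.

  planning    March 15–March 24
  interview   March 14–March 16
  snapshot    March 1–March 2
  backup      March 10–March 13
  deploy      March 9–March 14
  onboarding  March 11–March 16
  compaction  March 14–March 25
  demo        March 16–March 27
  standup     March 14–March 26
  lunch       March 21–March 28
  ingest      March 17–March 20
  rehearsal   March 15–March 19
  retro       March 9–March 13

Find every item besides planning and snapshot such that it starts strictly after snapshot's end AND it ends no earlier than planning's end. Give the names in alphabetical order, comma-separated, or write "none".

compaction, demo, lunch, standup

Conditions: its start is strictly after snapshot's end (X.start > March 2) AND its end is no earlier than planning's end (X.end >= March 24).
backup: start March 10 > March 2? ✓; end March 13 >= March 24? ✗ → no.
compaction: start March 14 > March 2? ✓; end March 25 >= March 24? ✓ → yes.
demo: start March 16 > March 2? ✓; end March 27 >= March 24? ✓ → yes.
deploy: start March 9 > March 2? ✓; end March 14 >= March 24? ✗ → no.
ingest: start March 17 > March 2? ✓; end March 20 >= March 24? ✗ → no.
interview: start March 14 > March 2? ✓; end March 16 >= March 24? ✗ → no.
lunch: start March 21 > March 2? ✓; end March 28 >= March 24? ✓ → yes.
onboarding: start March 11 > March 2? ✓; end March 16 >= March 24? ✗ → no.
rehearsal: start March 15 > March 2? ✓; end March 19 >= March 24? ✗ → no.
retro: start March 9 > March 2? ✓; end March 13 >= March 24? ✗ → no.
standup: start March 14 > March 2? ✓; end March 26 >= March 24? ✓ → yes.
Result: compaction, demo, lunch, standup.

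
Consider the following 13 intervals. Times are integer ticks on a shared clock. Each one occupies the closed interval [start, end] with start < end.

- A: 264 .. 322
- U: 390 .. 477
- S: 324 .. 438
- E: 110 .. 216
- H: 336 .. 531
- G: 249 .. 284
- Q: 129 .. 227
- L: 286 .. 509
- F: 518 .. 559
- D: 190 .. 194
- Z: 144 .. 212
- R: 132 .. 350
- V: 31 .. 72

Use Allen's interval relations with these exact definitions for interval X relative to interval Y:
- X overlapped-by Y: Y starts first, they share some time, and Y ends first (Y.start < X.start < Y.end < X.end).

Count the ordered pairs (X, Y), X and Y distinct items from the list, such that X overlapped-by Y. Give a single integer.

12

Checking all 156 ordered pairs for relation 'overlapped-by'; matching pairs in alphabetical order:
(A, G): A overlapped-by G ✓
(F, H): F overlapped-by H ✓
(H, L): H overlapped-by L ✓
(H, R): H overlapped-by R ✓
(H, S): H overlapped-by S ✓
(L, A): L overlapped-by A ✓
(L, R): L overlapped-by R ✓
(Q, E): Q overlapped-by E ✓
(R, E): R overlapped-by E ✓
(R, Q): R overlapped-by Q ✓
(S, R): S overlapped-by R ✓
(U, S): U overlapped-by S ✓
Count: 12.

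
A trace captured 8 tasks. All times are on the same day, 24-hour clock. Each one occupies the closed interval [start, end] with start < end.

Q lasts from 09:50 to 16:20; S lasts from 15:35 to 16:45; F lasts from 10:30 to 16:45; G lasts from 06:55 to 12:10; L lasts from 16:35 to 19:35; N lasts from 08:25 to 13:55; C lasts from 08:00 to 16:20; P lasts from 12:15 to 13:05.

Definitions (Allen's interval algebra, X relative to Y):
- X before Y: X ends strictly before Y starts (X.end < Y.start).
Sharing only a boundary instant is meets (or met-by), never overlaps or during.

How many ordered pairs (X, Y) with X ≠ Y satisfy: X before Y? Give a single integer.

9

Checking all 56 ordered pairs for relation 'before'; matching pairs in alphabetical order:
(C, L): C before L ✓
(G, L): G before L ✓
(G, P): G before P ✓
(G, S): G before S ✓
(N, L): N before L ✓
(N, S): N before S ✓
(P, L): P before L ✓
(P, S): P before S ✓
(Q, L): Q before L ✓
Count: 9.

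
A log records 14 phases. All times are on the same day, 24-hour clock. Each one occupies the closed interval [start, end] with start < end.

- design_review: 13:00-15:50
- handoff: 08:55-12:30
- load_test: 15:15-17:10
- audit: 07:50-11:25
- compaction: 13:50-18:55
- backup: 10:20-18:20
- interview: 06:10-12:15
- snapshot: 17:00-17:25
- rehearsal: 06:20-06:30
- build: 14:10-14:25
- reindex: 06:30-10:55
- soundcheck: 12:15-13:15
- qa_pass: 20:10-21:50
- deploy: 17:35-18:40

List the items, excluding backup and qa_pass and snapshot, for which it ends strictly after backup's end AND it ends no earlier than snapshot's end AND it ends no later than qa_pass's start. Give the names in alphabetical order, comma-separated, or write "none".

Conditions: its end is strictly after backup's end (X.end > 18:20) AND its end is no earlier than snapshot's end (X.end >= 17:25) AND its end is no later than qa_pass's start (X.end <= 20:10).
audit: end 11:25 > 18:20? ✗; end 11:25 >= 17:25? ✗; end 11:25 <= 20:10? ✓ → no.
build: end 14:25 > 18:20? ✗; end 14:25 >= 17:25? ✗; end 14:25 <= 20:10? ✓ → no.
compaction: end 18:55 > 18:20? ✓; end 18:55 >= 17:25? ✓; end 18:55 <= 20:10? ✓ → yes.
deploy: end 18:40 > 18:20? ✓; end 18:40 >= 17:25? ✓; end 18:40 <= 20:10? ✓ → yes.
design_review: end 15:50 > 18:20? ✗; end 15:50 >= 17:25? ✗; end 15:50 <= 20:10? ✓ → no.
handoff: end 12:30 > 18:20? ✗; end 12:30 >= 17:25? ✗; end 12:30 <= 20:10? ✓ → no.
interview: end 12:15 > 18:20? ✗; end 12:15 >= 17:25? ✗; end 12:15 <= 20:10? ✓ → no.
load_test: end 17:10 > 18:20? ✗; end 17:10 >= 17:25? ✗; end 17:10 <= 20:10? ✓ → no.
rehearsal: end 06:30 > 18:20? ✗; end 06:30 >= 17:25? ✗; end 06:30 <= 20:10? ✓ → no.
reindex: end 10:55 > 18:20? ✗; end 10:55 >= 17:25? ✗; end 10:55 <= 20:10? ✓ → no.
soundcheck: end 13:15 > 18:20? ✗; end 13:15 >= 17:25? ✗; end 13:15 <= 20:10? ✓ → no.
Result: compaction, deploy.

compaction, deploy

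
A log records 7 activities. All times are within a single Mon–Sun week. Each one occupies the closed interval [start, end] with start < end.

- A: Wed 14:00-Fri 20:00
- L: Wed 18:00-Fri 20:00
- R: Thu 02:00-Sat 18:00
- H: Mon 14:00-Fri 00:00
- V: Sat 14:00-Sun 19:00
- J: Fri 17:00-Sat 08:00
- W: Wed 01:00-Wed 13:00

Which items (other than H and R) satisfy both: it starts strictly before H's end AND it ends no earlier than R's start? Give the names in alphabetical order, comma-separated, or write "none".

A, L

Conditions: its start is strictly before H's end (X.start < Fri 00:00) AND its end is no earlier than R's start (X.end >= Thu 02:00).
A: start Wed 14:00 < Fri 00:00? ✓; end Fri 20:00 >= Thu 02:00? ✓ → yes.
J: start Fri 17:00 < Fri 00:00? ✗; end Sat 08:00 >= Thu 02:00? ✓ → no.
L: start Wed 18:00 < Fri 00:00? ✓; end Fri 20:00 >= Thu 02:00? ✓ → yes.
V: start Sat 14:00 < Fri 00:00? ✗; end Sun 19:00 >= Thu 02:00? ✓ → no.
W: start Wed 01:00 < Fri 00:00? ✓; end Wed 13:00 >= Thu 02:00? ✗ → no.
Result: A, L.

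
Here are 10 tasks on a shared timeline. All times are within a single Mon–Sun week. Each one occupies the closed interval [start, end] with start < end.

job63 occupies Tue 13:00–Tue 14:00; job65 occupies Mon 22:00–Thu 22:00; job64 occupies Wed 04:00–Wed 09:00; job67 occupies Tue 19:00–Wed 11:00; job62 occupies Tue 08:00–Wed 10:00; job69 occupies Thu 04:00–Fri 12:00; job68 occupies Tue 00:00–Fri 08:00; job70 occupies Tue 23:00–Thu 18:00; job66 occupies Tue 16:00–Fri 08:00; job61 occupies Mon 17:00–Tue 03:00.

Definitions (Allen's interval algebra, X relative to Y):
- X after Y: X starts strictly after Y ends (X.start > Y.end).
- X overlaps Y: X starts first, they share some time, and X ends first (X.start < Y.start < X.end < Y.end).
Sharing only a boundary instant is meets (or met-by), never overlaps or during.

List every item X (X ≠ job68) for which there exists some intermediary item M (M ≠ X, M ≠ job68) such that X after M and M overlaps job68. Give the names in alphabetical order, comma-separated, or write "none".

Target job68 = [Tue 00:00, Fri 08:00].
Intermediaries M with M overlaps job68: job61, job65.
Via job61 — items with X after job61: job62, job63, job64, job66, job67, job69, job70.
Via job65 — items with X after job65: none.
Union: job62, job63, job64, job66, job67, job69, job70.

job62, job63, job64, job66, job67, job69, job70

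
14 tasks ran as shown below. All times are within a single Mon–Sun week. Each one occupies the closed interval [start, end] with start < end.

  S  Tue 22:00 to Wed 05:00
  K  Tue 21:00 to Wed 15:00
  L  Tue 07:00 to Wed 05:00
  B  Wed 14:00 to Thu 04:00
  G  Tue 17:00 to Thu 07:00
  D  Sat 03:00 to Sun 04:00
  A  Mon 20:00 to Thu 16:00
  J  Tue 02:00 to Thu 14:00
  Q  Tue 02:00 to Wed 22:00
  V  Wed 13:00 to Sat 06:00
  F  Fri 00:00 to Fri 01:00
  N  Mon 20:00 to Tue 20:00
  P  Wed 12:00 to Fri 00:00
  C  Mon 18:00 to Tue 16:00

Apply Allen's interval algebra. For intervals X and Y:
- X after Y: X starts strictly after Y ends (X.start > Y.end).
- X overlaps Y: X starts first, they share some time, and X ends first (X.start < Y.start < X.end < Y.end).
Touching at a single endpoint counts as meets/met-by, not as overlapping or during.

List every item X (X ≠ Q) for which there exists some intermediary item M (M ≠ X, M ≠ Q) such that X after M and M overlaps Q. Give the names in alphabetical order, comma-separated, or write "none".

Target Q = [Tue 02:00, Wed 22:00].
Intermediaries M with M overlaps Q: C, N.
Via C — items with X after C: B, D, F, G, K, P, S, V.
Via N — items with X after N: B, D, F, K, P, S, V.
Union: B, D, F, G, K, P, S, V.

B, D, F, G, K, P, S, V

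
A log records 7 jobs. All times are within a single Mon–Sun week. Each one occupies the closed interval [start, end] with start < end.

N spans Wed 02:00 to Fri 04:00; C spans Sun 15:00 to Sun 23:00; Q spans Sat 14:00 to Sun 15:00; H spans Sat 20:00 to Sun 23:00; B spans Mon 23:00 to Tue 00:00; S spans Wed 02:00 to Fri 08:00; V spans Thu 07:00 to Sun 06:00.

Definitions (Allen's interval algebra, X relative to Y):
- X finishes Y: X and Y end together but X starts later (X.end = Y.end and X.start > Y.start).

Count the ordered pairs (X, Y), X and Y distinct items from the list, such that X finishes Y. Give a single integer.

Checking all 42 ordered pairs for relation 'finishes'; matching pairs in alphabetical order:
(C, H): C finishes H ✓
Count: 1.

1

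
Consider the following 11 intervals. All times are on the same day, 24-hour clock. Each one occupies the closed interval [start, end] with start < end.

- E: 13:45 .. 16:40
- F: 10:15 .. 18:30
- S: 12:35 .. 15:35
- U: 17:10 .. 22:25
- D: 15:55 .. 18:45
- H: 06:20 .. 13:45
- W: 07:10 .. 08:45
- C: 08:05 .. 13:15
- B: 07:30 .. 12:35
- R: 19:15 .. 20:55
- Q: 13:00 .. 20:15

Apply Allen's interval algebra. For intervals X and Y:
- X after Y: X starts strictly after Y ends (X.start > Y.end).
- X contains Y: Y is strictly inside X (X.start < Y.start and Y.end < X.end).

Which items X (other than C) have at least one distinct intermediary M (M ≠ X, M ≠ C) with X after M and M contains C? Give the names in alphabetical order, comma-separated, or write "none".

Target C = [08:05, 13:15].
Intermediaries M with M contains C: H.
Via H — items with X after H: D, R, U.
Union: D, R, U.

D, R, U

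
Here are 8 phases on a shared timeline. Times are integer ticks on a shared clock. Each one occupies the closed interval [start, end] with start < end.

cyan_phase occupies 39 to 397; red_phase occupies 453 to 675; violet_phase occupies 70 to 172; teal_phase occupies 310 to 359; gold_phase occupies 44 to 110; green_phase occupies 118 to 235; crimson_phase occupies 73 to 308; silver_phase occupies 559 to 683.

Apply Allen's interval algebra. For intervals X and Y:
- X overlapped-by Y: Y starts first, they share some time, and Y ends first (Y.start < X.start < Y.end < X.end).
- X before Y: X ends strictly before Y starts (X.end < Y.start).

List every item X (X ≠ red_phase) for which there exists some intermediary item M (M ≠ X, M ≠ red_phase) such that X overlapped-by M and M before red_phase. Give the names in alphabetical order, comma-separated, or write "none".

Target red_phase = [453, 675].
Intermediaries M with M before red_phase: crimson_phase, cyan_phase, gold_phase, green_phase, teal_phase, violet_phase.
Via crimson_phase — items with X overlapped-by crimson_phase: none.
Via cyan_phase — items with X overlapped-by cyan_phase: none.
Via gold_phase — items with X overlapped-by gold_phase: crimson_phase, violet_phase.
Via green_phase — items with X overlapped-by green_phase: none.
Via teal_phase — items with X overlapped-by teal_phase: none.
Via violet_phase — items with X overlapped-by violet_phase: crimson_phase, green_phase.
Union: crimson_phase, green_phase, violet_phase.

crimson_phase, green_phase, violet_phase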